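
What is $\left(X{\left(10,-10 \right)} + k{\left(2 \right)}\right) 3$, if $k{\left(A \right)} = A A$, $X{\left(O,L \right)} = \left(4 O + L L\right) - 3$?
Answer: $423$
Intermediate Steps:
$X{\left(O,L \right)} = -3 + L^{2} + 4 O$ ($X{\left(O,L \right)} = \left(4 O + L^{2}\right) - 3 = \left(L^{2} + 4 O\right) - 3 = -3 + L^{2} + 4 O$)
$k{\left(A \right)} = A^{2}$
$\left(X{\left(10,-10 \right)} + k{\left(2 \right)}\right) 3 = \left(\left(-3 + \left(-10\right)^{2} + 4 \cdot 10\right) + 2^{2}\right) 3 = \left(\left(-3 + 100 + 40\right) + 4\right) 3 = \left(137 + 4\right) 3 = 141 \cdot 3 = 423$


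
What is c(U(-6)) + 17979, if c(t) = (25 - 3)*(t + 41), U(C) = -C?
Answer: 19013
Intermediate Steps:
c(t) = 902 + 22*t (c(t) = 22*(41 + t) = 902 + 22*t)
c(U(-6)) + 17979 = (902 + 22*(-1*(-6))) + 17979 = (902 + 22*6) + 17979 = (902 + 132) + 17979 = 1034 + 17979 = 19013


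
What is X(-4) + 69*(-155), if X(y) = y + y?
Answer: -10703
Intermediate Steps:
X(y) = 2*y
X(-4) + 69*(-155) = 2*(-4) + 69*(-155) = -8 - 10695 = -10703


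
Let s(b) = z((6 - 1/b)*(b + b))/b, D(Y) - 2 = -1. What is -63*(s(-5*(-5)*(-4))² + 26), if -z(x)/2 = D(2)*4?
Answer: -1024002/625 ≈ -1638.4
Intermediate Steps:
D(Y) = 1 (D(Y) = 2 - 1 = 1)
z(x) = -8 (z(x) = -2*4 = -8)
s(b) = -8/b
-63*(s(-5*(-5)*(-4))² + 26) = -63*((-8/(-5*(-5)*(-4)))² + 26) = -63*((-8/(25*(-4)))² + 26) = -63*((-8/(-100))² + 26) = -63*((-8*(-1/100))² + 26) = -63*((2/25)² + 26) = -63*(4/625 + 26) = -63*16254/625 = -1024002/625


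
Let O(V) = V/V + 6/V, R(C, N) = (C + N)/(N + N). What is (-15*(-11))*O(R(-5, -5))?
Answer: 1155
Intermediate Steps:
R(C, N) = (C + N)/(2*N) (R(C, N) = (C + N)/((2*N)) = (C + N)*(1/(2*N)) = (C + N)/(2*N))
O(V) = 1 + 6/V
(-15*(-11))*O(R(-5, -5)) = (-15*(-11))*((6 + (1/2)*(-5 - 5)/(-5))/(((1/2)*(-5 - 5)/(-5)))) = 165*((6 + (1/2)*(-1/5)*(-10))/(((1/2)*(-1/5)*(-10)))) = 165*((6 + 1)/1) = 165*(1*7) = 165*7 = 1155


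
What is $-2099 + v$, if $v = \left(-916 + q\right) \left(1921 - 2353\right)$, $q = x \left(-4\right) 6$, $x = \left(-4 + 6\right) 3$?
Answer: $455821$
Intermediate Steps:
$x = 6$ ($x = 2 \cdot 3 = 6$)
$q = -144$ ($q = 6 \left(-4\right) 6 = \left(-24\right) 6 = -144$)
$v = 457920$ ($v = \left(-916 - 144\right) \left(1921 - 2353\right) = \left(-1060\right) \left(-432\right) = 457920$)
$-2099 + v = -2099 + 457920 = 455821$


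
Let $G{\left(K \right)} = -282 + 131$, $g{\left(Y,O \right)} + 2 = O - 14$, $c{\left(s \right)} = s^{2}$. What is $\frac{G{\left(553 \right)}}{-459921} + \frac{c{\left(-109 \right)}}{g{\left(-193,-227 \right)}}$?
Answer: $- \frac{1821428236}{37253601} \approx -48.893$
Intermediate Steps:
$g{\left(Y,O \right)} = -16 + O$ ($g{\left(Y,O \right)} = -2 + \left(O - 14\right) = -2 + \left(-14 + O\right) = -16 + O$)
$G{\left(K \right)} = -151$
$\frac{G{\left(553 \right)}}{-459921} + \frac{c{\left(-109 \right)}}{g{\left(-193,-227 \right)}} = - \frac{151}{-459921} + \frac{\left(-109\right)^{2}}{-16 - 227} = \left(-151\right) \left(- \frac{1}{459921}\right) + \frac{11881}{-243} = \frac{151}{459921} + 11881 \left(- \frac{1}{243}\right) = \frac{151}{459921} - \frac{11881}{243} = - \frac{1821428236}{37253601}$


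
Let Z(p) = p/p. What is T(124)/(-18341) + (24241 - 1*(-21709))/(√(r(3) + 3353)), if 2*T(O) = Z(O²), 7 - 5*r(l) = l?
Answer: -1/36682 + 45950*√83845/16769 ≈ 793.45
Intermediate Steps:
r(l) = 7/5 - l/5
Z(p) = 1
T(O) = ½ (T(O) = (½)*1 = ½)
T(124)/(-18341) + (24241 - 1*(-21709))/(√(r(3) + 3353)) = (½)/(-18341) + (24241 - 1*(-21709))/(√((7/5 - ⅕*3) + 3353)) = (½)*(-1/18341) + (24241 + 21709)/(√((7/5 - ⅗) + 3353)) = -1/36682 + 45950/(√(⅘ + 3353)) = -1/36682 + 45950/(√(16769/5)) = -1/36682 + 45950/((√83845/5)) = -1/36682 + 45950*(√83845/16769) = -1/36682 + 45950*√83845/16769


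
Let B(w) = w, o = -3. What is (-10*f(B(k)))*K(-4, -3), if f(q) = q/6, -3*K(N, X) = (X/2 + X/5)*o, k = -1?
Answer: -7/2 ≈ -3.5000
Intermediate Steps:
K(N, X) = 7*X/10 (K(N, X) = -(X/2 + X/5)*(-3)/3 = -7*X/10*(-3)/3 = -(-7)*X/10 = 7*X/10)
f(q) = q/6 (f(q) = q*(⅙) = q/6)
(-10*f(B(k)))*K(-4, -3) = (-5*(-1)/3)*((7/10)*(-3)) = -10*(-⅙)*(-21/10) = (5/3)*(-21/10) = -7/2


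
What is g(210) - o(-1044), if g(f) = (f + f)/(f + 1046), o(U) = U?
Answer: 327921/314 ≈ 1044.3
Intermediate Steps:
g(f) = 2*f/(1046 + f) (g(f) = (2*f)/(1046 + f) = 2*f/(1046 + f))
g(210) - o(-1044) = 2*210/(1046 + 210) - 1*(-1044) = 2*210/1256 + 1044 = 2*210*(1/1256) + 1044 = 105/314 + 1044 = 327921/314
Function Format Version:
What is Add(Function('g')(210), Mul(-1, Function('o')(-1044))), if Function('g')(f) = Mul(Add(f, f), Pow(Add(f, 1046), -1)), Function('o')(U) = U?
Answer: Rational(327921, 314) ≈ 1044.3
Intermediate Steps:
Function('g')(f) = Mul(2, f, Pow(Add(1046, f), -1)) (Function('g')(f) = Mul(Mul(2, f), Pow(Add(1046, f), -1)) = Mul(2, f, Pow(Add(1046, f), -1)))
Add(Function('g')(210), Mul(-1, Function('o')(-1044))) = Add(Mul(2, 210, Pow(Add(1046, 210), -1)), Mul(-1, -1044)) = Add(Mul(2, 210, Pow(1256, -1)), 1044) = Add(Mul(2, 210, Rational(1, 1256)), 1044) = Add(Rational(105, 314), 1044) = Rational(327921, 314)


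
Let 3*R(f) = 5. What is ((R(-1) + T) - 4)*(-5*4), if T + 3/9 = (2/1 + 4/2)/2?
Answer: 40/3 ≈ 13.333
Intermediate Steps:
R(f) = 5/3 (R(f) = (⅓)*5 = 5/3)
T = 5/3 (T = -⅓ + (2/1 + 4/2)/2 = -⅓ + (2*1 + 4*(½))*(½) = -⅓ + (2 + 2)*(½) = -⅓ + 4*(½) = -⅓ + 2 = 5/3 ≈ 1.6667)
((R(-1) + T) - 4)*(-5*4) = ((5/3 + 5/3) - 4)*(-5*4) = (10/3 - 4)*(-20) = -⅔*(-20) = 40/3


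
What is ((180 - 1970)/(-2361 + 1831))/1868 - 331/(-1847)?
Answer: 33100937/182860388 ≈ 0.18102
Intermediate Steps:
((180 - 1970)/(-2361 + 1831))/1868 - 331/(-1847) = -1790/(-530)*(1/1868) - 331*(-1/1847) = -1790*(-1/530)*(1/1868) + 331/1847 = (179/53)*(1/1868) + 331/1847 = 179/99004 + 331/1847 = 33100937/182860388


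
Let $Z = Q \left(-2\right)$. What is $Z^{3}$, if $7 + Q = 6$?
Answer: $8$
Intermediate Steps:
$Q = -1$ ($Q = -7 + 6 = -1$)
$Z = 2$ ($Z = \left(-1\right) \left(-2\right) = 2$)
$Z^{3} = 2^{3} = 8$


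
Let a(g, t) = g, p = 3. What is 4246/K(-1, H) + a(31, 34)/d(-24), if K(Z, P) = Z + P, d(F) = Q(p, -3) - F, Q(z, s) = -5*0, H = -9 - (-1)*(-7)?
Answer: -101377/408 ≈ -248.47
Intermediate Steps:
H = -16 (H = -9 - 1*7 = -9 - 7 = -16)
Q(z, s) = 0
d(F) = -F (d(F) = 0 - F = -F)
K(Z, P) = P + Z
4246/K(-1, H) + a(31, 34)/d(-24) = 4246/(-16 - 1) + 31/((-1*(-24))) = 4246/(-17) + 31/24 = 4246*(-1/17) + 31*(1/24) = -4246/17 + 31/24 = -101377/408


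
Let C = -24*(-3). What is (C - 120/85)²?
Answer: 1440000/289 ≈ 4982.7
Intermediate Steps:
C = 72
(C - 120/85)² = (72 - 120/85)² = (72 - 120*1/85)² = (72 - 24/17)² = (1200/17)² = 1440000/289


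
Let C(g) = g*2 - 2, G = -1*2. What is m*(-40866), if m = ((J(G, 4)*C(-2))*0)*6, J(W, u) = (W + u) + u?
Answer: 0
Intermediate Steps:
G = -2
J(W, u) = W + 2*u
C(g) = -2 + 2*g (C(g) = 2*g - 2 = -2 + 2*g)
m = 0 (m = (((-2 + 2*4)*(-2 + 2*(-2)))*0)*6 = (((-2 + 8)*(-2 - 4))*0)*6 = ((6*(-6))*0)*6 = -36*0*6 = 0*6 = 0)
m*(-40866) = 0*(-40866) = 0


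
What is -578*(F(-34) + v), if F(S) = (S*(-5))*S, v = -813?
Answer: 3810754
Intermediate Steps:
F(S) = -5*S**2 (F(S) = (-5*S)*S = -5*S**2)
-578*(F(-34) + v) = -578*(-5*(-34)**2 - 813) = -578*(-5*1156 - 813) = -578*(-5780 - 813) = -578*(-6593) = 3810754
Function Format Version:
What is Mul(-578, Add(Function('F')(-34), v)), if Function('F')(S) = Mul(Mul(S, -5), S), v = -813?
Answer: 3810754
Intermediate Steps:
Function('F')(S) = Mul(-5, Pow(S, 2)) (Function('F')(S) = Mul(Mul(-5, S), S) = Mul(-5, Pow(S, 2)))
Mul(-578, Add(Function('F')(-34), v)) = Mul(-578, Add(Mul(-5, Pow(-34, 2)), -813)) = Mul(-578, Add(Mul(-5, 1156), -813)) = Mul(-578, Add(-5780, -813)) = Mul(-578, -6593) = 3810754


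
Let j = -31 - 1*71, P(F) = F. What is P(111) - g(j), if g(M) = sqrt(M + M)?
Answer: 111 - 2*I*sqrt(51) ≈ 111.0 - 14.283*I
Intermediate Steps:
j = -102 (j = -31 - 71 = -102)
g(M) = sqrt(2)*sqrt(M) (g(M) = sqrt(2*M) = sqrt(2)*sqrt(M))
P(111) - g(j) = 111 - sqrt(2)*sqrt(-102) = 111 - sqrt(2)*I*sqrt(102) = 111 - 2*I*sqrt(51)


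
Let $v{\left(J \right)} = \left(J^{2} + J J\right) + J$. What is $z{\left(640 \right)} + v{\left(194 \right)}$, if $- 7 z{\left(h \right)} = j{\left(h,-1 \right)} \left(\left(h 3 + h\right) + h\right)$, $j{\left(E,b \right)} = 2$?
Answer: $\frac{521862}{7} \approx 74552.0$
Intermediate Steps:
$z{\left(h \right)} = - \frac{10 h}{7}$ ($z{\left(h \right)} = - \frac{2 \left(\left(h 3 + h\right) + h\right)}{7} = - \frac{2 \left(\left(3 h + h\right) + h\right)}{7} = - \frac{2 \left(4 h + h\right)}{7} = - \frac{2 \cdot 5 h}{7} = - \frac{10 h}{7}$)
$v{\left(J \right)} = J + 2 J^{2}$ ($v{\left(J \right)} = \left(J^{2} + J^{2}\right) + J = 2 J^{2} + J = J + 2 J^{2}$)
$z{\left(640 \right)} + v{\left(194 \right)} = \left(- \frac{10}{7}\right) 640 + 194 \left(1 + 2 \cdot 194\right) = - \frac{6400}{7} + 194 \left(1 + 388\right) = - \frac{6400}{7} + 194 \cdot 389 = - \frac{6400}{7} + 75466 = \frac{521862}{7}$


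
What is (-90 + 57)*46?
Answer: -1518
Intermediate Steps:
(-90 + 57)*46 = -33*46 = -1518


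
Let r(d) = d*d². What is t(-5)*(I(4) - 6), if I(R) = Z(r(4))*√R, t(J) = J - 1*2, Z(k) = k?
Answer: -854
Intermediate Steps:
r(d) = d³
t(J) = -2 + J (t(J) = J - 2 = -2 + J)
I(R) = 64*√R (I(R) = 4³*√R = 64*√R)
t(-5)*(I(4) - 6) = (-2 - 5)*(64*√4 - 6) = -7*(64*2 - 6) = -7*(128 - 6) = -7*122 = -854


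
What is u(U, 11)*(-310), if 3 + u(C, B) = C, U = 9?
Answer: -1860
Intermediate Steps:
u(C, B) = -3 + C
u(U, 11)*(-310) = (-3 + 9)*(-310) = 6*(-310) = -1860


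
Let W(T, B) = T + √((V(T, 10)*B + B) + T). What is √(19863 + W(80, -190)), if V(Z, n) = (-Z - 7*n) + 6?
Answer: √(19943 + 5*√1090) ≈ 141.80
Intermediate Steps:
V(Z, n) = 6 - Z - 7*n
W(T, B) = T + √(B + T + B*(-64 - T)) (W(T, B) = T + √(((6 - T - 7*10)*B + B) + T) = T + √(((6 - T - 70)*B + B) + T) = T + √(((-64 - T)*B + B) + T) = T + √((B*(-64 - T) + B) + T) = T + √((B + B*(-64 - T)) + T) = T + √(B + T + B*(-64 - T)))
√(19863 + W(80, -190)) = √(19863 + (80 + √(-190 + 80 - 1*(-190)*(64 + 80)))) = √(19863 + (80 + √(-190 + 80 - 1*(-190)*144))) = √(19863 + (80 + √(-190 + 80 + 27360))) = √(19863 + (80 + √27250)) = √(19863 + (80 + 5*√1090)) = √(19943 + 5*√1090)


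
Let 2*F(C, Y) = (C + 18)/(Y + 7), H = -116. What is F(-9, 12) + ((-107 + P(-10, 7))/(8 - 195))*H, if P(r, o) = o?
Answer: -439117/7106 ≈ -61.795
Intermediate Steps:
F(C, Y) = (18 + C)/(2*(7 + Y)) (F(C, Y) = ((C + 18)/(Y + 7))/2 = ((18 + C)/(7 + Y))/2 = (18 + C)/(2*(7 + Y)))
F(-9, 12) + ((-107 + P(-10, 7))/(8 - 195))*H = (18 - 9)/(2*(7 + 12)) + ((-107 + 7)/(8 - 195))*(-116) = (1/2)*9/19 - 100/(-187)*(-116) = (1/2)*(1/19)*9 - 100*(-1/187)*(-116) = 9/38 + (100/187)*(-116) = 9/38 - 11600/187 = -439117/7106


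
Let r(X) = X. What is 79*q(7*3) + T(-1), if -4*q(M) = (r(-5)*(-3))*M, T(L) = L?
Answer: -24889/4 ≈ -6222.3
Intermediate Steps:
q(M) = -15*M/4 (q(M) = -(-5*(-3))*M/4 = -15*M/4)
79*q(7*3) + T(-1) = 79*(-105*3/4) - 1 = 79*(-15/4*21) - 1 = 79*(-315/4) - 1 = -24885/4 - 1 = -24889/4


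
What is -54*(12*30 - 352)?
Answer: -432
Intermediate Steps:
-54*(12*30 - 352) = -54*(360 - 352) = -54*8 = -432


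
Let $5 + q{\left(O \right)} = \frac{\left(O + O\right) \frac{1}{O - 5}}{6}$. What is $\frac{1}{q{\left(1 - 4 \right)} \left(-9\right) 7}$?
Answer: $\frac{8}{2457} \approx 0.003256$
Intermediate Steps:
$q{\left(O \right)} = -5 + \frac{O}{3 \left(-5 + O\right)}$ ($q{\left(O \right)} = -5 + \frac{\left(O + O\right) \frac{1}{O - 5}}{6} = -5 + \frac{2 O}{-5 + O} \frac{1}{6} = -5 + \frac{O}{3 \left(-5 + O\right)}$)
$\frac{1}{q{\left(1 - 4 \right)} \left(-9\right) 7} = \frac{1}{\frac{75 - 14 \left(1 - 4\right)}{3 \left(-5 + \left(1 - 4\right)\right)} \left(-9\right) 7} = \frac{1}{\frac{75 - -42}{3 \left(-5 - 3\right)} \left(-9\right) 7} = \frac{1}{\frac{75 + 42}{3 \left(-8\right)} \left(-9\right) 7} = \frac{1}{\frac{1}{3} \left(- \frac{1}{8}\right) 117 \left(-9\right) 7} = \frac{1}{\left(- \frac{39}{8}\right) \left(-9\right) 7} = \frac{1}{\frac{351}{8} \cdot 7} = \frac{1}{\frac{2457}{8}} = \frac{8}{2457}$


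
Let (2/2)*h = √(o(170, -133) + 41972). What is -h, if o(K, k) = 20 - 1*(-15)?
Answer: -√42007 ≈ -204.96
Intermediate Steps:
o(K, k) = 35 (o(K, k) = 20 + 15 = 35)
h = √42007 (h = √(35 + 41972) = √42007 ≈ 204.96)
-h = -√42007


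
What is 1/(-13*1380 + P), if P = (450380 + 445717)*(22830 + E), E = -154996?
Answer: -1/118433574042 ≈ -8.4436e-12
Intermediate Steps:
P = -118433556102 (P = (450380 + 445717)*(22830 - 154996) = 896097*(-132166) = -118433556102)
1/(-13*1380 + P) = 1/(-13*1380 - 118433556102) = 1/(-17940 - 118433556102) = 1/(-118433574042) = -1/118433574042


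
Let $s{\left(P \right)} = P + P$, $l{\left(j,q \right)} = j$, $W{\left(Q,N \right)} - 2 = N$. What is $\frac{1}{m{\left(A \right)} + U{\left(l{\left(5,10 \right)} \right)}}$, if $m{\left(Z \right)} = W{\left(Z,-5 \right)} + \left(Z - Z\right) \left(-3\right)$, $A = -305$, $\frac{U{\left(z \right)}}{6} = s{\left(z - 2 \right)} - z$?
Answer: $\frac{1}{3} \approx 0.33333$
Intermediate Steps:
$W{\left(Q,N \right)} = 2 + N$
$s{\left(P \right)} = 2 P$
$U{\left(z \right)} = -24 + 6 z$ ($U{\left(z \right)} = 6 \left(2 \left(z - 2\right) - z\right) = 6 \left(2 \left(-2 + z\right) - z\right) = 6 \left(\left(-4 + 2 z\right) - z\right) = 6 \left(-4 + z\right) = -24 + 6 z$)
$m{\left(Z \right)} = -3$ ($m{\left(Z \right)} = \left(2 - 5\right) + \left(Z - Z\right) \left(-3\right) = -3 + 0 \left(-3\right) = -3 + 0 = -3$)
$\frac{1}{m{\left(A \right)} + U{\left(l{\left(5,10 \right)} \right)}} = \frac{1}{-3 + \left(-24 + 6 \cdot 5\right)} = \frac{1}{-3 + \left(-24 + 30\right)} = \frac{1}{-3 + 6} = \frac{1}{3}$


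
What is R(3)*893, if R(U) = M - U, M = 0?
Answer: -2679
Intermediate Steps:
R(U) = -U (R(U) = 0 - U = -U)
R(3)*893 = -1*3*893 = -3*893 = -2679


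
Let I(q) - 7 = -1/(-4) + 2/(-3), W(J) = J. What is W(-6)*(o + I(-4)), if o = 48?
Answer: -655/2 ≈ -327.50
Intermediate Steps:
I(q) = 79/12 (I(q) = 7 + (-1/(-4) + 2/(-3)) = 7 + (-1*(-¼) + 2*(-⅓)) = 7 + (¼ - ⅔) = 7 - 5/12 = 79/12)
W(-6)*(o + I(-4)) = -6*(48 + 79/12) = -6*655/12 = -655/2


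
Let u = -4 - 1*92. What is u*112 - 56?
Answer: -10808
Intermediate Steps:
u = -96 (u = -4 - 92 = -96)
u*112 - 56 = -96*112 - 56 = -10752 - 56 = -10808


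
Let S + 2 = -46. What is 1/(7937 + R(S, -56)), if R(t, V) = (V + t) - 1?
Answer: 1/7832 ≈ 0.00012768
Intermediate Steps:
S = -48 (S = -2 - 46 = -48)
R(t, V) = -1 + V + t
1/(7937 + R(S, -56)) = 1/(7937 + (-1 - 56 - 48)) = 1/(7937 - 105) = 1/7832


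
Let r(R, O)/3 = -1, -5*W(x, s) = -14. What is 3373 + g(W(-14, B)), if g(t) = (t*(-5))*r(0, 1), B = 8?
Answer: 3415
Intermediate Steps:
W(x, s) = 14/5 (W(x, s) = -1/5*(-14) = 14/5)
r(R, O) = -3 (r(R, O) = 3*(-1) = -3)
g(t) = 15*t (g(t) = (t*(-5))*(-3) = -5*t*(-3) = 15*t)
3373 + g(W(-14, B)) = 3373 + 15*(14/5) = 3373 + 42 = 3415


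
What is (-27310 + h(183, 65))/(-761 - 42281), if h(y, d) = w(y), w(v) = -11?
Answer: 27321/43042 ≈ 0.63475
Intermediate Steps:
h(y, d) = -11
(-27310 + h(183, 65))/(-761 - 42281) = (-27310 - 11)/(-761 - 42281) = -27321/(-43042) = -27321*(-1/43042) = 27321/43042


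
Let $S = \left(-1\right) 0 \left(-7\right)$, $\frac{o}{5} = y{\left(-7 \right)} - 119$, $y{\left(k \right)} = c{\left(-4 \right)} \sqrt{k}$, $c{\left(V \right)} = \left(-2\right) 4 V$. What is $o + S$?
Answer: $-595 + 160 i \sqrt{7} \approx -595.0 + 423.32 i$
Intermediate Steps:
$c{\left(V \right)} = - 8 V$
$y{\left(k \right)} = 32 \sqrt{k}$ ($y{\left(k \right)} = \left(-8\right) \left(-4\right) \sqrt{k} = 32 \sqrt{k}$)
$o = -595 + 160 i \sqrt{7}$ ($o = 5 \left(32 \sqrt{-7} - 119\right) = 5 \left(32 i \sqrt{7} - 119\right) = 5 \left(-119 + 32 i \sqrt{7}\right) = -595 + 160 i \sqrt{7} \approx -595.0 + 423.32 i$)
$S = 0$ ($S = 0 \left(-7\right) = 0$)
$o + S = \left(-595 + 160 i \sqrt{7}\right) + 0 = -595 + 160 i \sqrt{7}$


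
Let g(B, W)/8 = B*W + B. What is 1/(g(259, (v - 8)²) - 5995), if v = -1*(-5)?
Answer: 1/14725 ≈ 6.7912e-5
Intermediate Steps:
v = 5
g(B, W) = 8*B + 8*B*W (g(B, W) = 8*(B*W + B) = 8*(B + B*W) = 8*B + 8*B*W)
1/(g(259, (v - 8)²) - 5995) = 1/(8*259*(1 + (5 - 8)²) - 5995) = 1/(8*259*(1 + (-3)²) - 5995) = 1/(8*259*(1 + 9) - 5995) = 1/(8*259*10 - 5995) = 1/(20720 - 5995) = 1/14725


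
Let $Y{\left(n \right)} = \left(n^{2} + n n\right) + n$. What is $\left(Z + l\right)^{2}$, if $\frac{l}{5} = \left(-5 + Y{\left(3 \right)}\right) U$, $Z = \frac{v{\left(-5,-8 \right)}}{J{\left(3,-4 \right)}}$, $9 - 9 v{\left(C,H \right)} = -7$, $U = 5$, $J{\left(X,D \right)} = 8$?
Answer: $\frac{12974404}{81} \approx 1.6018 \cdot 10^{5}$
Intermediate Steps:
$Y{\left(n \right)} = n + 2 n^{2}$ ($Y{\left(n \right)} = \left(n^{2} + n^{2}\right) + n = 2 n^{2} + n = n + 2 n^{2}$)
$v{\left(C,H \right)} = \frac{16}{9}$ ($v{\left(C,H \right)} = 1 - - \frac{7}{9} = 1 + \frac{7}{9} = \frac{16}{9}$)
$Z = \frac{2}{9}$ ($Z = \frac{16}{9 \cdot 8} = \frac{16}{9} \cdot \frac{1}{8} = \frac{2}{9} \approx 0.22222$)
$l = 400$ ($l = 5 \left(-5 + 3 \left(1 + 2 \cdot 3\right)\right) 5 = 5 \left(-5 + 3 \left(1 + 6\right)\right) 5 = 5 \left(-5 + 3 \cdot 7\right) 5 = 5 \left(-5 + 21\right) 5 = 5 \cdot 16 \cdot 5 = 5 \cdot 80 = 400$)
$\left(Z + l\right)^{2} = \left(\frac{2}{9} + 400\right)^{2} = \left(\frac{3602}{9}\right)^{2} = \frac{12974404}{81}$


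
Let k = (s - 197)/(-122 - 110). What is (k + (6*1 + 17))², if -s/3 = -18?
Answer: 30019441/53824 ≈ 557.73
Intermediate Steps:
s = 54 (s = -3*(-18) = 54)
k = 143/232 (k = (54 - 197)/(-122 - 110) = -143/(-232) = -143*(-1/232) = 143/232 ≈ 0.61638)
(k + (6*1 + 17))² = (143/232 + (6*1 + 17))² = (143/232 + (6 + 17))² = (143/232 + 23)² = (5479/232)² = 30019441/53824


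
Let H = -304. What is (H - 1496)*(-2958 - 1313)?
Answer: 7687800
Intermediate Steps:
(H - 1496)*(-2958 - 1313) = (-304 - 1496)*(-2958 - 1313) = -1800*(-4271) = 7687800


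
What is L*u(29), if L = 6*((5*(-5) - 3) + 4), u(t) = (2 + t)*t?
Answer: -129456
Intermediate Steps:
u(t) = t*(2 + t)
L = -144 (L = 6*((-25 - 3) + 4) = 6*(-28 + 4) = 6*(-24) = -144)
L*u(29) = -4176*(2 + 29) = -4176*31 = -144*899 = -129456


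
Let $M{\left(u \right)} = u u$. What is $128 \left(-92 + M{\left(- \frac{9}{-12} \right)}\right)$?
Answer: $-11704$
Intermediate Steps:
$M{\left(u \right)} = u^{2}$
$128 \left(-92 + M{\left(- \frac{9}{-12} \right)}\right) = 128 \left(-92 + \left(- \frac{9}{-12}\right)^{2}\right) = 128 \left(-92 + \left(\left(-9\right) \left(- \frac{1}{12}\right)\right)^{2}\right) = 128 \left(-92 + \left(\frac{3}{4}\right)^{2}\right) = 128 \left(-92 + \frac{9}{16}\right) = 128 \left(- \frac{1463}{16}\right) = -11704$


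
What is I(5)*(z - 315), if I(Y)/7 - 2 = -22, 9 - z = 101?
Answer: 56980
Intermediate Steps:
z = -92 (z = 9 - 1*101 = 9 - 101 = -92)
I(Y) = -140 (I(Y) = 14 + 7*(-22) = 14 - 154 = -140)
I(5)*(z - 315) = -140*(-92 - 315) = -140*(-407) = 56980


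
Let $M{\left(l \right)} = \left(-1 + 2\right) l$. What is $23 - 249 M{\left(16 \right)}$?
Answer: $-3961$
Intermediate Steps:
$M{\left(l \right)} = l$ ($M{\left(l \right)} = 1 l = l$)
$23 - 249 M{\left(16 \right)} = 23 - 3984 = -3961$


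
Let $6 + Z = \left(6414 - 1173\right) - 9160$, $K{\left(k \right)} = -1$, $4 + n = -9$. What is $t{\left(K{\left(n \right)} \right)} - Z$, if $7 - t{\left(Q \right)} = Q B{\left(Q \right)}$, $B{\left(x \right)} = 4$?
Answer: $3936$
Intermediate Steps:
$n = -13$ ($n = -4 - 9 = -13$)
$t{\left(Q \right)} = 7 - 4 Q$ ($t{\left(Q \right)} = 7 - Q 4 = 7 - 4 Q$)
$Z = -3925$ ($Z = -6 + \left(\left(6414 - 1173\right) - 9160\right) = -6 + \left(5241 - 9160\right) = -6 - 3919 = -3925$)
$t{\left(K{\left(n \right)} \right)} - Z = \left(7 - -4\right) - -3925 = \left(7 + 4\right) + 3925 = 11 + 3925 = 3936$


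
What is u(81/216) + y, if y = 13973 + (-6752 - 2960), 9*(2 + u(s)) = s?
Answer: 102217/24 ≈ 4259.0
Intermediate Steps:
u(s) = -2 + s/9
y = 4261 (y = 13973 - 9712 = 4261)
u(81/216) + y = (-2 + (81/216)/9) + 4261 = (-2 + (81*(1/216))/9) + 4261 = (-2 + (1/9)*(3/8)) + 4261 = (-2 + 1/24) + 4261 = -47/24 + 4261 = 102217/24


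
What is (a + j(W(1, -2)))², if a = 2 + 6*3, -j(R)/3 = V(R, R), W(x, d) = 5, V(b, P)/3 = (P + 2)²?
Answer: 177241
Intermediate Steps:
V(b, P) = 3*(2 + P)² (V(b, P) = 3*(P + 2)² = 3*(2 + P)²)
j(R) = -9*(2 + R)²
a = 20 (a = 2 + 18 = 20)
(a + j(W(1, -2)))² = (20 - 9*(2 + 5)²)² = (20 - 9*7²)² = (20 - 9*49)² = (20 - 441)² = (-421)² = 177241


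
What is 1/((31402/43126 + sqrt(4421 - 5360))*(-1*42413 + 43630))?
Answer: 338560663/531642493888364 - 464962969*I*sqrt(939)/531642493888364 ≈ 6.3682e-7 - 2.68e-5*I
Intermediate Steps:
1/((31402/43126 + sqrt(4421 - 5360))*(-1*42413 + 43630)) = 1/((31402*(1/43126) + sqrt(-939))*(-42413 + 43630)) = 1/((15701/21563 + I*sqrt(939))*1217) = 1/(19108117/21563 + 1217*I*sqrt(939))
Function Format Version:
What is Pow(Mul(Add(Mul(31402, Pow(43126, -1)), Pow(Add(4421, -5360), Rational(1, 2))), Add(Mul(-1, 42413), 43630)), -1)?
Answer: Add(Rational(338560663, 531642493888364), Mul(Rational(-464962969, 531642493888364), I, Pow(939, Rational(1, 2)))) ≈ Add(6.3682e-7, Mul(-2.6800e-5, I))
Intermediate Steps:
Pow(Mul(Add(Mul(31402, Pow(43126, -1)), Pow(Add(4421, -5360), Rational(1, 2))), Add(Mul(-1, 42413), 43630)), -1) = Pow(Mul(Add(Mul(31402, Rational(1, 43126)), Pow(-939, Rational(1, 2))), Add(-42413, 43630)), -1) = Pow(Mul(Add(Rational(15701, 21563), Mul(I, Pow(939, Rational(1, 2)))), 1217), -1) = Pow(Add(Rational(19108117, 21563), Mul(1217, I, Pow(939, Rational(1, 2)))), -1)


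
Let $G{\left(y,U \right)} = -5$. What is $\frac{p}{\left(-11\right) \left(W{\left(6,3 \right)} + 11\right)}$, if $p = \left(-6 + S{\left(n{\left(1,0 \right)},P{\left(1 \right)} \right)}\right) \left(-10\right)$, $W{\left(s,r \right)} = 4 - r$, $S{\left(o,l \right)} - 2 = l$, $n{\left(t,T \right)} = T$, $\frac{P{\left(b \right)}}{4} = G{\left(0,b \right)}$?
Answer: $- \frac{20}{11} \approx -1.8182$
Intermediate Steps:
$P{\left(b \right)} = -20$ ($P{\left(b \right)} = 4 \left(-5\right) = -20$)
$S{\left(o,l \right)} = 2 + l$
$p = 240$ ($p = \left(-6 + \left(2 - 20\right)\right) \left(-10\right) = \left(-6 - 18\right) \left(-10\right) = \left(-24\right) \left(-10\right) = 240$)
$\frac{p}{\left(-11\right) \left(W{\left(6,3 \right)} + 11\right)} = \frac{240}{\left(-11\right) \left(\left(4 - 3\right) + 11\right)} = \frac{240}{\left(-11\right) \left(1 + 11\right)} = \frac{240}{\left(-11\right) 12} = \frac{240}{-132} = 240 \left(- \frac{1}{132}\right) = - \frac{20}{11}$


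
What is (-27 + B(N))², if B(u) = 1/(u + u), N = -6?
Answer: 105625/144 ≈ 733.51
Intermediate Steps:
B(u) = 1/(2*u)
(-27 + B(N))² = (-27 + (½)/(-6))² = (-27 + (½)*(-⅙))² = (-27 - 1/12)² = (-325/12)² = 105625/144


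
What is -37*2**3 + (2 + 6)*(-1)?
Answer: -304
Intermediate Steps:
-37*2**3 + (2 + 6)*(-1) = -37*8 + 8*(-1) = -296 - 8 = -304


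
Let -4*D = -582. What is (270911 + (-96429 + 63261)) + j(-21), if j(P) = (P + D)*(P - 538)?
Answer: 336295/2 ≈ 1.6815e+5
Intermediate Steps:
D = 291/2 (D = -¼*(-582) = 291/2 ≈ 145.50)
j(P) = (-538 + P)*(291/2 + P) (j(P) = (P + 291/2)*(P - 538) = (291/2 + P)*(-538 + P) = (-538 + P)*(291/2 + P))
(270911 + (-96429 + 63261)) + j(-21) = (270911 + (-96429 + 63261)) + (-78279 + (-21)² - 785/2*(-21)) = (270911 - 33168) + (-78279 + 441 + 16485/2) = 237743 - 139191/2 = 336295/2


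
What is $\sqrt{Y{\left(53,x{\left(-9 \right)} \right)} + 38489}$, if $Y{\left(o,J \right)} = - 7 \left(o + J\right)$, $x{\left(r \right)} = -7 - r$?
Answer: $2 \sqrt{9526} \approx 195.2$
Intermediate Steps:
$Y{\left(o,J \right)} = - 7 J - 7 o$ ($Y{\left(o,J \right)} = - 7 \left(J + o\right) = - 7 J - 7 o$)
$\sqrt{Y{\left(53,x{\left(-9 \right)} \right)} + 38489} = \sqrt{\left(- 7 \left(-7 - -9\right) - 371\right) + 38489} = \sqrt{\left(- 7 \left(-7 + 9\right) - 371\right) + 38489} = \sqrt{\left(\left(-7\right) 2 - 371\right) + 38489} = \sqrt{\left(-14 - 371\right) + 38489} = \sqrt{-385 + 38489} = \sqrt{38104} = 2 \sqrt{9526}$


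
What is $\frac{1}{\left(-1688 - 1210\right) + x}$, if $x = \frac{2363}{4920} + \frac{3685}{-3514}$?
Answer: $- \frac{8644440}{25056500429} \approx -0.000345$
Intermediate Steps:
$x = - \frac{4913309}{8644440}$ ($x = 2363 \cdot \frac{1}{4920} + 3685 \left(- \frac{1}{3514}\right) = \frac{2363}{4920} - \frac{3685}{3514} = - \frac{4913309}{8644440} \approx -0.56838$)
$\frac{1}{\left(-1688 - 1210\right) + x} = \frac{1}{\left(-1688 - 1210\right) - \frac{4913309}{8644440}} = \frac{1}{-2898 - \frac{4913309}{8644440}} = \frac{1}{- \frac{25056500429}{8644440}} = - \frac{8644440}{25056500429}$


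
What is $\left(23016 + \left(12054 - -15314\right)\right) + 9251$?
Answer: $59635$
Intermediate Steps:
$\left(23016 + \left(12054 - -15314\right)\right) + 9251 = \left(23016 + \left(12054 + 15314\right)\right) + 9251 = \left(23016 + 27368\right) + 9251 = 50384 + 9251 = 59635$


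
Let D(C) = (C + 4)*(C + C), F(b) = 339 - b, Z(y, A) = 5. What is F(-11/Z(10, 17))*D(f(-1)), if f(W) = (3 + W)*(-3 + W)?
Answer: 109184/5 ≈ 21837.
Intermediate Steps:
f(W) = (-3 + W)*(3 + W)
D(C) = 2*C*(4 + C) (D(C) = (4 + C)*(2*C) = 2*C*(4 + C))
F(-11/Z(10, 17))*D(f(-1)) = (339 - (-11)/5)*(2*(-9 + (-1)**2)*(4 + (-9 + (-1)**2))) = (339 - (-11)/5)*(2*(-9 + 1)*(4 + (-9 + 1))) = (339 - 1*(-11/5))*(2*(-8)*(4 - 8)) = (339 + 11/5)*(2*(-8)*(-4)) = (1706/5)*64 = 109184/5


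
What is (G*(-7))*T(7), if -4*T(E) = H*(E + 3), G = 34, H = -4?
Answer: -2380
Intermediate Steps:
T(E) = 3 + E (T(E) = -(-1)*(E + 3) = -(-1)*(3 + E) = -(-12 - 4*E)/4 = 3 + E)
(G*(-7))*T(7) = (34*(-7))*(3 + 7) = -238*10 = -2380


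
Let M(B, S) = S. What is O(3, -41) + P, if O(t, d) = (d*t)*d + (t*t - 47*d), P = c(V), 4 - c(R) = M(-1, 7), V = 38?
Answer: 6976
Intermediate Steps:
c(R) = -3 (c(R) = 4 - 1*7 = 4 - 7 = -3)
P = -3
O(t, d) = t² - 47*d + t*d² (O(t, d) = t*d² + (t² - 47*d) = t² - 47*d + t*d²)
O(3, -41) + P = (3² - 47*(-41) + 3*(-41)²) - 3 = (9 + 1927 + 3*1681) - 3 = (9 + 1927 + 5043) - 3 = 6979 - 3 = 6976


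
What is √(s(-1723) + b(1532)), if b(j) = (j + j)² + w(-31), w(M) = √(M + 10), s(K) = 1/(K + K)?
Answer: √(111482851396490 + 11874916*I*√21)/3446 ≈ 3064.0 + 0.00074781*I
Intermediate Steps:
s(K) = 1/(2*K)
w(M) = √(10 + M)
b(j) = 4*j² + I*√21 (b(j) = (j + j)² + √(10 - 31) = (2*j)² + √(-21) = 4*j² + I*√21)
√(s(-1723) + b(1532)) = √((½)/(-1723) + (4*1532² + I*√21)) = √((½)*(-1/1723) + (4*2347024 + I*√21)) = √(-1/3446 + (9388096 + I*√21)) = √(32351378815/3446 + I*√21)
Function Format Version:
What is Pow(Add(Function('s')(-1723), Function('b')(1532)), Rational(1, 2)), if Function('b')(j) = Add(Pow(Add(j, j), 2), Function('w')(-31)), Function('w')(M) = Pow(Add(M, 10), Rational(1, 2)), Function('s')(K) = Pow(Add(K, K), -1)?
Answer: Mul(Rational(1, 3446), Pow(Add(111482851396490, Mul(11874916, I, Pow(21, Rational(1, 2)))), Rational(1, 2))) ≈ Add(3064.0, Mul(0.00074781, I))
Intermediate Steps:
Function('s')(K) = Mul(Rational(1, 2), Pow(K, -1)) (Function('s')(K) = Pow(Mul(2, K), -1) = Mul(Rational(1, 2), Pow(K, -1)))
Function('w')(M) = Pow(Add(10, M), Rational(1, 2))
Function('b')(j) = Add(Mul(4, Pow(j, 2)), Mul(I, Pow(21, Rational(1, 2)))) (Function('b')(j) = Add(Pow(Add(j, j), 2), Pow(Add(10, -31), Rational(1, 2))) = Add(Pow(Mul(2, j), 2), Pow(-21, Rational(1, 2))) = Add(Mul(4, Pow(j, 2)), Mul(I, Pow(21, Rational(1, 2)))))
Pow(Add(Function('s')(-1723), Function('b')(1532)), Rational(1, 2)) = Pow(Add(Mul(Rational(1, 2), Pow(-1723, -1)), Add(Mul(4, Pow(1532, 2)), Mul(I, Pow(21, Rational(1, 2))))), Rational(1, 2)) = Pow(Add(Mul(Rational(1, 2), Rational(-1, 1723)), Add(Mul(4, 2347024), Mul(I, Pow(21, Rational(1, 2))))), Rational(1, 2)) = Pow(Add(Rational(-1, 3446), Add(9388096, Mul(I, Pow(21, Rational(1, 2))))), Rational(1, 2)) = Pow(Add(Rational(32351378815, 3446), Mul(I, Pow(21, Rational(1, 2)))), Rational(1, 2))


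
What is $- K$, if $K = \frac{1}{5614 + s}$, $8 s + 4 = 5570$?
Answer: $- \frac{4}{25239} \approx -0.00015848$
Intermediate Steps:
$s = \frac{2783}{4}$ ($s = - \frac{1}{2} + \frac{1}{8} \cdot 5570 = - \frac{1}{2} + \frac{2785}{4} = \frac{2783}{4} \approx 695.75$)
$K = \frac{4}{25239}$ ($K = \frac{1}{5614 + \frac{2783}{4}} = \frac{1}{\frac{25239}{4}} = \frac{4}{25239} \approx 0.00015848$)
$- K = \left(-1\right) \frac{4}{25239} = - \frac{4}{25239}$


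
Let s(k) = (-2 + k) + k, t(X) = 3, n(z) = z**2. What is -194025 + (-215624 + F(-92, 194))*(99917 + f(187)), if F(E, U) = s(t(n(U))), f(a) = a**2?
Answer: -29084313345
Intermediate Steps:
s(k) = -2 + 2*k
F(E, U) = 4 (F(E, U) = -2 + 2*3 = -2 + 6 = 4)
-194025 + (-215624 + F(-92, 194))*(99917 + f(187)) = -194025 + (-215624 + 4)*(99917 + 187**2) = -194025 - 215620*(99917 + 34969) = -194025 - 215620*134886 = -194025 - 29084119320 = -29084313345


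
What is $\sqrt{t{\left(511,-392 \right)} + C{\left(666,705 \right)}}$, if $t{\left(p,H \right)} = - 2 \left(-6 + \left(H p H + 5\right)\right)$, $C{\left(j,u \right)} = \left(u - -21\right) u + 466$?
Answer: $i \sqrt{156532310} \approx 12511.0 i$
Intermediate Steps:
$C{\left(j,u \right)} = 466 + u \left(21 + u\right)$ ($C{\left(j,u \right)} = \left(u + 21\right) u + 466 = \left(21 + u\right) u + 466 = u \left(21 + u\right) + 466 = 466 + u \left(21 + u\right)$)
$t{\left(p,H \right)} = 2 - 2 p H^{2}$ ($t{\left(p,H \right)} = - 2 \left(-6 + \left(p H^{2} + 5\right)\right) = - 2 \left(-6 + \left(5 + p H^{2}\right)\right) = - 2 \left(-1 + p H^{2}\right) = 2 - 2 p H^{2}$)
$\sqrt{t{\left(511,-392 \right)} + C{\left(666,705 \right)}} = \sqrt{\left(2 - 1022 \left(-392\right)^{2}\right) + \left(466 + 705^{2} + 21 \cdot 705\right)} = \sqrt{\left(2 - 1022 \cdot 153664\right) + \left(466 + 497025 + 14805\right)} = \sqrt{\left(2 - 157044608\right) + 512296} = \sqrt{-157044606 + 512296} = \sqrt{-156532310} = i \sqrt{156532310}$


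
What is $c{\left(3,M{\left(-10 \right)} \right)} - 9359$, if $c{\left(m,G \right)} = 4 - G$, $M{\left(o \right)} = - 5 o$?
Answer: $-9405$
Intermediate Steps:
$c{\left(3,M{\left(-10 \right)} \right)} - 9359 = \left(4 - \left(-5\right) \left(-10\right)\right) - 9359 = \left(4 - 50\right) - 9359 = -46 - 9359 = -9405$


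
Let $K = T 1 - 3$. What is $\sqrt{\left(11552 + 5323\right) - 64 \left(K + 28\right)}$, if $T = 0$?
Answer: $5 \sqrt{611} \approx 123.59$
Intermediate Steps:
$K = -3$ ($K = 0 \cdot 1 - 3 = 0 - 3 = -3$)
$\sqrt{\left(11552 + 5323\right) - 64 \left(K + 28\right)} = \sqrt{\left(11552 + 5323\right) - 64 \left(-3 + 28\right)} = \sqrt{16875 - 1600} = \sqrt{15275} = 5 \sqrt{611}$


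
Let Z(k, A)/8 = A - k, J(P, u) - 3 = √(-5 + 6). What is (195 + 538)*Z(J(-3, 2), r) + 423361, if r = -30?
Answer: 223985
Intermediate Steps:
J(P, u) = 4 (J(P, u) = 3 + √(-5 + 6) = 3 + √1 = 3 + 1 = 4)
Z(k, A) = -8*k + 8*A (Z(k, A) = 8*(A - k) = -8*k + 8*A)
(195 + 538)*Z(J(-3, 2), r) + 423361 = (195 + 538)*(-8*4 + 8*(-30)) + 423361 = 733*(-32 - 240) + 423361 = 733*(-272) + 423361 = -199376 + 423361 = 223985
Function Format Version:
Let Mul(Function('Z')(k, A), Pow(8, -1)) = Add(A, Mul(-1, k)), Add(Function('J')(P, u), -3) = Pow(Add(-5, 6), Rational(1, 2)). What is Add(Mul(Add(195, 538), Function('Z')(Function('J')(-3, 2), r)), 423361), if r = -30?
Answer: 223985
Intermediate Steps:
Function('J')(P, u) = 4 (Function('J')(P, u) = Add(3, Pow(Add(-5, 6), Rational(1, 2))) = Add(3, Pow(1, Rational(1, 2))) = Add(3, 1) = 4)
Function('Z')(k, A) = Add(Mul(-8, k), Mul(8, A)) (Function('Z')(k, A) = Mul(8, Add(A, Mul(-1, k))) = Add(Mul(-8, k), Mul(8, A)))
Add(Mul(Add(195, 538), Function('Z')(Function('J')(-3, 2), r)), 423361) = Add(Mul(Add(195, 538), Add(Mul(-8, 4), Mul(8, -30))), 423361) = Add(Mul(733, Add(-32, -240)), 423361) = Add(Mul(733, -272), 423361) = Add(-199376, 423361) = 223985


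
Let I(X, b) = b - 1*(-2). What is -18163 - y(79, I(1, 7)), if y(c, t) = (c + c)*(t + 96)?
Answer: -34753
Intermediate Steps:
I(X, b) = 2 + b (I(X, b) = b + 2 = 2 + b)
y(c, t) = 2*c*(96 + t) (y(c, t) = (2*c)*(96 + t) = 2*c*(96 + t))
-18163 - y(79, I(1, 7)) = -18163 - 2*79*(96 + (2 + 7)) = -18163 - 2*79*(96 + 9) = -18163 - 2*79*105 = -18163 - 1*16590 = -18163 - 16590 = -34753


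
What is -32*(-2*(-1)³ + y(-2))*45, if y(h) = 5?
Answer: -10080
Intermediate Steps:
-32*(-2*(-1)³ + y(-2))*45 = -32*(-2*(-1)³ + 5)*45 = -32*(-2*(-1) + 5)*45 = -32*(2 + 5)*45 = -32*7*45 = -224*45 = -10080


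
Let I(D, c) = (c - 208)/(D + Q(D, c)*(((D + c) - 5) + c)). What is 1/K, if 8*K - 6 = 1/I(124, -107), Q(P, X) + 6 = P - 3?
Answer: 360/1813 ≈ 0.19857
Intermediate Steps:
Q(P, X) = -9 + P (Q(P, X) = -6 + (P - 3) = -6 + (-3 + P) = -9 + P)
I(D, c) = (-208 + c)/(D + (-9 + D)*(-5 + D + 2*c)) (I(D, c) = (c - 208)/(D + (-9 + D)*(((D + c) - 5) + c)) = (-208 + c)/(D + (-9 + D)*((-5 + D + c) + c)) = (-208 + c)/(D + (-9 + D)*(-5 + D + 2*c)))
K = 1813/360 (K = 3/4 + 1/(8*(((-208 - 107)/(45 - 4*124 + 124*(-9 + 124) + 2*(-107)*(-9 + 124))))) = 3/4 + 1/(8*((-315/(45 - 496 + 124*115 + 2*(-107)*115)))) = 3/4 + 1/(8*((-315/(45 - 496 + 14260 - 24610)))) = 3/4 + 1/(8*((-315/(-10801)))) = 3/4 + 1/(8*((-1/10801*(-315)))) = 3/4 + 1/(8*(45/1543)) = 3/4 + (1/8)*(1543/45) = 3/4 + 1543/360 = 1813/360 ≈ 5.0361)
1/K = 1/(1813/360) = 360/1813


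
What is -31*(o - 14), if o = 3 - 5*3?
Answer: 806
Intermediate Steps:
o = -12 (o = 3 - 15 = -12)
-31*(o - 14) = -31*(-12 - 14) = -31*(-26) = 806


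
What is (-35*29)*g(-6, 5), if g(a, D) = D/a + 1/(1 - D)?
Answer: 13195/12 ≈ 1099.6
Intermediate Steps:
g(a, D) = 1/(1 - D) + D/a (g(a, D) = D/a + 1/(1 - D) = 1/(1 - D) + D/a)
(-35*29)*g(-6, 5) = (-35*29)*((5**2 - 1*5 - 1*(-6))/((-6)*(-1 + 5))) = -(-1015)*(25 - 5 + 6)/(6*4) = -(-1015)*26/(6*4) = -1015*(-13/12) = 13195/12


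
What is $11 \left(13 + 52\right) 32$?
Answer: $22880$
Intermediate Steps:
$11 \left(13 + 52\right) 32 = 11 \cdot 65 \cdot 32 = 11 \cdot 2080 = 22880$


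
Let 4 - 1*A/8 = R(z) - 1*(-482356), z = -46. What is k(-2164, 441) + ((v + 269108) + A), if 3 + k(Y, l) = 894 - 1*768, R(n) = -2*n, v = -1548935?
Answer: -5139256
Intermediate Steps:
k(Y, l) = 123 (k(Y, l) = -3 + (894 - 1*768) = -3 + (894 - 768) = -3 + 126 = 123)
A = -3859552 (A = 32 - 8*(-2*(-46) - 1*(-482356)) = 32 - 8*(92 + 482356) = 32 - 8*482448 = 32 - 3859584 = -3859552)
k(-2164, 441) + ((v + 269108) + A) = 123 + ((-1548935 + 269108) - 3859552) = 123 + (-1279827 - 3859552) = 123 - 5139379 = -5139256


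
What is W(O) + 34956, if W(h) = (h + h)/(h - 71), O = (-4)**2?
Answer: 1922548/55 ≈ 34955.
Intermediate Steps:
O = 16
W(h) = 2*h/(-71 + h) (W(h) = (2*h)/(-71 + h) = 2*h/(-71 + h))
W(O) + 34956 = 2*16/(-71 + 16) + 34956 = 2*16/(-55) + 34956 = 2*16*(-1/55) + 34956 = -32/55 + 34956 = 1922548/55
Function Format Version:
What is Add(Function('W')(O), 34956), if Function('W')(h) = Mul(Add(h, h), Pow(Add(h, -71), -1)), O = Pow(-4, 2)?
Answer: Rational(1922548, 55) ≈ 34955.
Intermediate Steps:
O = 16
Function('W')(h) = Mul(2, h, Pow(Add(-71, h), -1)) (Function('W')(h) = Mul(Mul(2, h), Pow(Add(-71, h), -1)) = Mul(2, h, Pow(Add(-71, h), -1)))
Add(Function('W')(O), 34956) = Add(Mul(2, 16, Pow(Add(-71, 16), -1)), 34956) = Add(Mul(2, 16, Pow(-55, -1)), 34956) = Add(Mul(2, 16, Rational(-1, 55)), 34956) = Add(Rational(-32, 55), 34956) = Rational(1922548, 55)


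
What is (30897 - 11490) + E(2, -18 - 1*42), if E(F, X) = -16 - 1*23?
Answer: 19368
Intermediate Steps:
E(F, X) = -39 (E(F, X) = -16 - 23 = -39)
(30897 - 11490) + E(2, -18 - 1*42) = (30897 - 11490) - 39 = 19407 - 39 = 19368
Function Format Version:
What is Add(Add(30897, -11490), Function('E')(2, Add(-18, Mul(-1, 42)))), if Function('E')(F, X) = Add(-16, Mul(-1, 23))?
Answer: 19368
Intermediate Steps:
Function('E')(F, X) = -39 (Function('E')(F, X) = Add(-16, -23) = -39)
Add(Add(30897, -11490), Function('E')(2, Add(-18, Mul(-1, 42)))) = Add(Add(30897, -11490), -39) = Add(19407, -39) = 19368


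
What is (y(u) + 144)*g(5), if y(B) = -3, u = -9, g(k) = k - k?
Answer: 0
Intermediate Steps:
g(k) = 0
(y(u) + 144)*g(5) = (-3 + 144)*0 = 141*0 = 0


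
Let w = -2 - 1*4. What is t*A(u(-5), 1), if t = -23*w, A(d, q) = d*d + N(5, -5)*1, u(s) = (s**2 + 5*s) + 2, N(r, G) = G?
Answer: -138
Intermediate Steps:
w = -6 (w = -2 - 4 = -6)
u(s) = 2 + s**2 + 5*s
A(d, q) = -5 + d**2 (A(d, q) = d*d - 5*1 = d**2 - 5 = -5 + d**2)
t = 138 (t = -23*(-6) = 138)
t*A(u(-5), 1) = 138*(-5 + (2 + (-5)**2 + 5*(-5))**2) = 138*(-5 + (2 + 25 - 25)**2) = 138*(-5 + 2**2) = 138*(-5 + 4) = 138*(-1) = -138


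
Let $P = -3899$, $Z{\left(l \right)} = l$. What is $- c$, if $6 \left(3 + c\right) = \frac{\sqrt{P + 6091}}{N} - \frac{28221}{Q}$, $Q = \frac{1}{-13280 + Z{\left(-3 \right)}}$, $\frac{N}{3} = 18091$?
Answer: $- \frac{124953175}{2} - \frac{2 \sqrt{137}}{162819} \approx -6.2477 \cdot 10^{7}$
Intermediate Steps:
$N = 54273$ ($N = 3 \cdot 18091 = 54273$)
$Q = - \frac{1}{13283}$ ($Q = \frac{1}{-13280 - 3} = \frac{1}{-13283} = - \frac{1}{13283} \approx -7.5284 \cdot 10^{-5}$)
$c = \frac{124953175}{2} + \frac{2 \sqrt{137}}{162819}$ ($c = -3 + \frac{\frac{\sqrt{-3899 + 6091}}{54273} - \frac{28221}{- \frac{1}{13283}}}{6} = -3 + \frac{\sqrt{2192} \cdot \frac{1}{54273} - -374859543}{6} = -3 + \frac{4 \sqrt{137} \cdot \frac{1}{54273} + 374859543}{6} = -3 + \frac{\frac{4 \sqrt{137}}{54273} + 374859543}{6} = -3 + \frac{374859543 + \frac{4 \sqrt{137}}{54273}}{6} = -3 + \left(\frac{124953181}{2} + \frac{2 \sqrt{137}}{162819}\right) = \frac{124953175}{2} + \frac{2 \sqrt{137}}{162819} \approx 6.2477 \cdot 10^{7}$)
$- c = - (\frac{124953175}{2} + \frac{2 \sqrt{137}}{162819}) = - \frac{124953175}{2} - \frac{2 \sqrt{137}}{162819}$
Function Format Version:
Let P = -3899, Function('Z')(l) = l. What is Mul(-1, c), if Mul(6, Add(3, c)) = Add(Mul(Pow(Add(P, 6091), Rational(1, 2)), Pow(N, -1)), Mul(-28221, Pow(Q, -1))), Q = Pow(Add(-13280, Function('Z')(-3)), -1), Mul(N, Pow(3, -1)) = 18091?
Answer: Add(Rational(-124953175, 2), Mul(Rational(-2, 162819), Pow(137, Rational(1, 2)))) ≈ -6.2477e+7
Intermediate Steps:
N = 54273 (N = Mul(3, 18091) = 54273)
Q = Rational(-1, 13283) (Q = Pow(Add(-13280, -3), -1) = Pow(-13283, -1) = Rational(-1, 13283) ≈ -7.5284e-5)
c = Add(Rational(124953175, 2), Mul(Rational(2, 162819), Pow(137, Rational(1, 2)))) (c = Add(-3, Mul(Rational(1, 6), Add(Mul(Pow(Add(-3899, 6091), Rational(1, 2)), Pow(54273, -1)), Mul(-28221, Pow(Rational(-1, 13283), -1))))) = Add(-3, Mul(Rational(1, 6), Add(Mul(Pow(2192, Rational(1, 2)), Rational(1, 54273)), Mul(-28221, -13283)))) = Add(-3, Mul(Rational(1, 6), Add(Mul(Mul(4, Pow(137, Rational(1, 2))), Rational(1, 54273)), 374859543))) = Add(-3, Mul(Rational(1, 6), Add(Mul(Rational(4, 54273), Pow(137, Rational(1, 2))), 374859543))) = Add(-3, Mul(Rational(1, 6), Add(374859543, Mul(Rational(4, 54273), Pow(137, Rational(1, 2)))))) = Add(-3, Add(Rational(124953181, 2), Mul(Rational(2, 162819), Pow(137, Rational(1, 2))))) = Add(Rational(124953175, 2), Mul(Rational(2, 162819), Pow(137, Rational(1, 2)))) ≈ 6.2477e+7)
Mul(-1, c) = Mul(-1, Add(Rational(124953175, 2), Mul(Rational(2, 162819), Pow(137, Rational(1, 2))))) = Add(Rational(-124953175, 2), Mul(Rational(-2, 162819), Pow(137, Rational(1, 2))))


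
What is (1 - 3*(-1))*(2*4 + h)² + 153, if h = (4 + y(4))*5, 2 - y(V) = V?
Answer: 1449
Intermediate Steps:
y(V) = 2 - V
h = 10 (h = (4 + (2 - 1*4))*5 = (4 + (2 - 4))*5 = (4 - 2)*5 = 2*5 = 10)
(1 - 3*(-1))*(2*4 + h)² + 153 = (1 - 3*(-1))*(2*4 + 10)² + 153 = (1 + 3)*(8 + 10)² + 153 = 4*18² + 153 = 4*324 + 153 = 1296 + 153 = 1449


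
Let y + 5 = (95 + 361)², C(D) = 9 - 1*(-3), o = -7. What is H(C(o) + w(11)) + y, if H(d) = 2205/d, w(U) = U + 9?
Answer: 6655997/32 ≈ 2.0800e+5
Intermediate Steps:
w(U) = 9 + U
C(D) = 12 (C(D) = 9 + 3 = 12)
y = 207931 (y = -5 + (95 + 361)² = -5 + 456² = -5 + 207936 = 207931)
H(C(o) + w(11)) + y = 2205/(12 + (9 + 11)) + 207931 = 2205/(12 + 20) + 207931 = 2205/32 + 207931 = 6655997/32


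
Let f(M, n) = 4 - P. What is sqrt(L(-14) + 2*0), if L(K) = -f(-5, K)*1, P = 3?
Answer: I ≈ 1.0*I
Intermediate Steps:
f(M, n) = 1 (f(M, n) = 4 - 1*3 = 4 - 3 = 1)
L(K) = -1 (L(K) = -1*1*1 = -1*1 = -1)
sqrt(L(-14) + 2*0) = sqrt(-1 + 2*0) = sqrt(-1 + 0) = sqrt(-1) = I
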